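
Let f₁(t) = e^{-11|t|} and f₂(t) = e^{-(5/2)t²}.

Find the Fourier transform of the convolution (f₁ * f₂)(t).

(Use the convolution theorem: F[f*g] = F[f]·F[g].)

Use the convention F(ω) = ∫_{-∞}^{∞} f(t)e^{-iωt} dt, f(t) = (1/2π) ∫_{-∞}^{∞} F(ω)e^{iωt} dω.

F[f₁*f₂](ω) = \frac{22 \sqrt{10} \sqrt{\pi} e^{- \frac{\omega^{2}}{10}}}{5 \left(\omega^{2} + 121\right)}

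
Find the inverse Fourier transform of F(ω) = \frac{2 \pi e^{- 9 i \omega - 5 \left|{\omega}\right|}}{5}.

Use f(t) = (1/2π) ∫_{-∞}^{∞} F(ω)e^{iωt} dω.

f(t) = \frac{2}{\left(t - 9\right)^{2} + 25}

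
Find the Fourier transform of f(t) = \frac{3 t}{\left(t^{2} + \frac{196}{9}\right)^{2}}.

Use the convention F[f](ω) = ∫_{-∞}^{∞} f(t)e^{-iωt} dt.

F(ω) = - \frac{9 i \pi \omega e^{- \frac{14 \left|{\omega}\right|}{3}}}{28}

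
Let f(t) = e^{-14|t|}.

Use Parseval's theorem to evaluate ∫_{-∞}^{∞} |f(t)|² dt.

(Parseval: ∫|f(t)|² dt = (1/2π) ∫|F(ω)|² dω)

∫|f(t)|² dt = \frac{1}{14}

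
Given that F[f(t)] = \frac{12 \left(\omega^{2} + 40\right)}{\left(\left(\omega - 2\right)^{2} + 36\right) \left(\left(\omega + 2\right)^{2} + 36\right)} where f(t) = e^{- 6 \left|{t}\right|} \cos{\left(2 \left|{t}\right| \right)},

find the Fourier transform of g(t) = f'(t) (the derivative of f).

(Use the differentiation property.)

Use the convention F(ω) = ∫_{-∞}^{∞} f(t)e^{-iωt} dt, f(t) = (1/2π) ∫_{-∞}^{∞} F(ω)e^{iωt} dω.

F[g](ω) = \frac{12 i \omega \left(\omega^{2} + 40\right)}{\omega^{4} + 64 \omega^{2} + 1600}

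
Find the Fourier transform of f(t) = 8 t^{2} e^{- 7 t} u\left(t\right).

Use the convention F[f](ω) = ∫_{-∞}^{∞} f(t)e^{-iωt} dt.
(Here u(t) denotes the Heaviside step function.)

F(ω) = \frac{16}{\left(i \omega + 7\right)^{3}}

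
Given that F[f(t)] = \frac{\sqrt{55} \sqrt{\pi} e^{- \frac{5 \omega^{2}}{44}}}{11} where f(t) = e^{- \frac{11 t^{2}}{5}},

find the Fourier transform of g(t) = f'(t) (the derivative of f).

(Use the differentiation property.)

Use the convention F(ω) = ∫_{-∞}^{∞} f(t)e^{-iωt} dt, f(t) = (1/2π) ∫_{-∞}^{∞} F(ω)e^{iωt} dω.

F[g](ω) = \frac{\sqrt{55} i \sqrt{\pi} \omega e^{- \frac{5 \omega^{2}}{44}}}{11}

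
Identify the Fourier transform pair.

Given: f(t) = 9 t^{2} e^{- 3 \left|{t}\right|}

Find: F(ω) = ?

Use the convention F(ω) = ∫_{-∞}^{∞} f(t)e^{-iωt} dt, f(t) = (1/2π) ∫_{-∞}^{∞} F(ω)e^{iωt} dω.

F(ω) = \frac{324 \left(3 - \omega^{2}\right)}{\left(\omega^{2} + 9\right)^{3}}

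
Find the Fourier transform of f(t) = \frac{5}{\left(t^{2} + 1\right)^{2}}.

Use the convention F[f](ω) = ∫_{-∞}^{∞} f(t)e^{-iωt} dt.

F(ω) = \frac{5 \pi \left(\left|{\omega}\right| + 1\right) e^{- \left|{\omega}\right|}}{2}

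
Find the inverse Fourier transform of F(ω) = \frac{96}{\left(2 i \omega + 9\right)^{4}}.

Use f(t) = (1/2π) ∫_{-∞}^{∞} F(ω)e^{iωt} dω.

f(t) = t^{3} e^{- \frac{9 t}{2}} u\left(t\right)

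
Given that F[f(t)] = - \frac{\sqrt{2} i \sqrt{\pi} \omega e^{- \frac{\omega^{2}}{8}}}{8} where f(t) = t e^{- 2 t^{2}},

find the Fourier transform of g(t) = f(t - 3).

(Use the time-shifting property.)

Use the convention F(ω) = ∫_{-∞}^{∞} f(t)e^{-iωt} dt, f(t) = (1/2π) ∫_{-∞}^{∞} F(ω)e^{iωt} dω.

F[g](ω) = - \frac{\sqrt{2} i \sqrt{\pi} \omega e^{- \frac{\omega \left(\omega + 24 i\right)}{8}}}{8}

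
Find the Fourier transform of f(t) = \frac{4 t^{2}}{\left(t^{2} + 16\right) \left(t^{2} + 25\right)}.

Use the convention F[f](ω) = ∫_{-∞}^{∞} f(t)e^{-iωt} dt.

F(ω) = \frac{4 \pi \left(5 - 4 e^{\left|{\omega}\right|}\right) e^{- 5 \left|{\omega}\right|}}{9}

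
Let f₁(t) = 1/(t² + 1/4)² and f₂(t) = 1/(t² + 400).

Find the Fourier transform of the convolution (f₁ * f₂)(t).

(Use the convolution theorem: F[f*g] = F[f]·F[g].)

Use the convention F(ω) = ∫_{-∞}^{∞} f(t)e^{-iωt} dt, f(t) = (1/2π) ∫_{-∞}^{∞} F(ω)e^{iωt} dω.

F[f₁*f₂](ω) = \frac{\pi^{2} \left(\left|{\omega}\right| + 2\right) e^{- \frac{41 \left|{\omega}\right|}{2}}}{10}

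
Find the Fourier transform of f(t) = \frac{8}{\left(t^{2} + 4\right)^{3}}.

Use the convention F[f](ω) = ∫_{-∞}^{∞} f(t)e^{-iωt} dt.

F(ω) = \frac{\pi \left(4 \omega^{2} + 6 \left|{\omega}\right| + 3\right) e^{- 2 \left|{\omega}\right|}}{32}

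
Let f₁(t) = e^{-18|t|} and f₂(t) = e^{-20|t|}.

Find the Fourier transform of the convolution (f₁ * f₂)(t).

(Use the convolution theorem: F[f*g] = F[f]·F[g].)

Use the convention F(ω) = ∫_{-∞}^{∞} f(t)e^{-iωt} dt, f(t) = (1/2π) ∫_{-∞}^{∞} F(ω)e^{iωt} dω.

F[f₁*f₂](ω) = \frac{1440}{\left(\omega^{2} + 324\right) \left(\omega^{2} + 400\right)}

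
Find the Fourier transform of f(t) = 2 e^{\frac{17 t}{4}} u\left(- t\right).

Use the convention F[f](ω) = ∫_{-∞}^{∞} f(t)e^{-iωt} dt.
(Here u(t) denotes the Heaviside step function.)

F(ω) = - \frac{8}{4 i \omega - 17}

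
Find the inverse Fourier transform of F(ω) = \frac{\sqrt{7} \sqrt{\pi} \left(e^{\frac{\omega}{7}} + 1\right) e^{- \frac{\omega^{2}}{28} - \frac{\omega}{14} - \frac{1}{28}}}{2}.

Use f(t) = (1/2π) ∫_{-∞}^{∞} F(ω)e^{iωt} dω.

f(t) = 7 e^{- 7 t^{2}} \cos{\left(t \right)}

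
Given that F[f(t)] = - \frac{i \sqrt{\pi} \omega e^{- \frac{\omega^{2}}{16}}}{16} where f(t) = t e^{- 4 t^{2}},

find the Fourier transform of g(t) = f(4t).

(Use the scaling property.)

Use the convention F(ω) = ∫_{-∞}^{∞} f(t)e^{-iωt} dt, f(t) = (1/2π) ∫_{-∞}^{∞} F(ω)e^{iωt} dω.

F[g](ω) = - \frac{i \sqrt{\pi} \omega e^{- \frac{\omega^{2}}{256}}}{256}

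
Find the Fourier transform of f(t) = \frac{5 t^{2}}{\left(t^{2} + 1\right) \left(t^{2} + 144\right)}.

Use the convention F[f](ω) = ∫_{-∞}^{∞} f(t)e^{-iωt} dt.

F(ω) = \frac{5 \pi \left(12 - e^{11 \left|{\omega}\right|}\right) e^{- 12 \left|{\omega}\right|}}{143}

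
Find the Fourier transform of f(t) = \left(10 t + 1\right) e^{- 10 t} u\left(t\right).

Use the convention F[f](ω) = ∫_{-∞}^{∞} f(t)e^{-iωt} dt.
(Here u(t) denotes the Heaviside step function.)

F(ω) = \frac{- i \omega - 20}{\omega^{2} - 20 i \omega - 100}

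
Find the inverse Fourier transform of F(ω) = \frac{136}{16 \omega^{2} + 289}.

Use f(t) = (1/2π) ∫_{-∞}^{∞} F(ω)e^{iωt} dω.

f(t) = e^{- \frac{17 \left|{t}\right|}{4}}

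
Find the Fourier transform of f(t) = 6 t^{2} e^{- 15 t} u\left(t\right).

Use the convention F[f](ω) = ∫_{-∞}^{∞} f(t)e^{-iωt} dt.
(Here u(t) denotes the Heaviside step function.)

F(ω) = \frac{12}{\left(i \omega + 15\right)^{3}}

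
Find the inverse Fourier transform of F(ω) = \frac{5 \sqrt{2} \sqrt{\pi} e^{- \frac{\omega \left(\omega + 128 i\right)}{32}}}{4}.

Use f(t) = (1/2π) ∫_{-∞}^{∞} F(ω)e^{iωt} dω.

f(t) = 5 e^{- 8 \left(t - 4\right)^{2}}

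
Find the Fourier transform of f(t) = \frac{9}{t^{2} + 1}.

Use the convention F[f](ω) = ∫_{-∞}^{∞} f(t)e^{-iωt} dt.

F(ω) = 9 \pi e^{- \left|{\omega}\right|}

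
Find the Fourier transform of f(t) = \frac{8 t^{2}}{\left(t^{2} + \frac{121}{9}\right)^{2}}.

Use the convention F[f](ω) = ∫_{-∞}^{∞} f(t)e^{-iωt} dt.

F(ω) = \frac{4 \pi \left(3 - 11 \left|{\omega}\right|\right) e^{- \frac{11 \left|{\omega}\right|}{3}}}{11}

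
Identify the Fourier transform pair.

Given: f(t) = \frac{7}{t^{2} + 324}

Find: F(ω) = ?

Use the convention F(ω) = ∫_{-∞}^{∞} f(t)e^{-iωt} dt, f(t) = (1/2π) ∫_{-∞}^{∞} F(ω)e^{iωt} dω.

F(ω) = \frac{7 \pi e^{- 18 \left|{\omega}\right|}}{18}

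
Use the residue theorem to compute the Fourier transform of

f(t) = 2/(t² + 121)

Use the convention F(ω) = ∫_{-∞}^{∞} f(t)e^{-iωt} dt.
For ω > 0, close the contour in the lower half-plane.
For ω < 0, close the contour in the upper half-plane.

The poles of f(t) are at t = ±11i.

Let g(z) = f(z)e^{-iωz}; for large |z| the factor e^{-iωz} decays in the lower half-plane when ω > 0 and in the upper half-plane when ω < 0.

Case ω > 0 (lower half-plane, clockwise contour ⇒ F(ω) = -2πi·ΣRes):
  Res_{z = - 11 i} g(z) = \frac{i e^{- 11 \omega}}{11}
  F(ω) = -2πi·ΣRes = \frac{2 \pi e^{- 11 \omega}}{11}

Case ω < 0 (upper half-plane, counterclockwise contour ⇒ F(ω) = +2πi·ΣRes):
  Res_{z = 11 i} g(z) = - \frac{i e^{11 \omega}}{11}
  F(ω) = 2πi·ΣRes = \frac{2 \pi e^{11 \omega}}{11}

Both cases combine into a single formula in |ω|:

F(ω) = \frac{2 \pi e^{- 11 \left|{\omega}\right|}}{11}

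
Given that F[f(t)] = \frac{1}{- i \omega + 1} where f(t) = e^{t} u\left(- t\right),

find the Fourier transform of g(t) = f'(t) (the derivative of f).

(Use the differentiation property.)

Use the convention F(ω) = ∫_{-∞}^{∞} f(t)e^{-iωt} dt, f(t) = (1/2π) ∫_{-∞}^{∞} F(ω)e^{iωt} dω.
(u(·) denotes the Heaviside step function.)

F[g](ω) = - \frac{\omega}{\omega + i}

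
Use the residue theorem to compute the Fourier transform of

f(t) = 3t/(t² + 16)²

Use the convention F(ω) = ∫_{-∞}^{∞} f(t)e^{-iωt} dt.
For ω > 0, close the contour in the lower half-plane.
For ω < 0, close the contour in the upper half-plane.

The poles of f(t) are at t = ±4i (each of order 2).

Let g(z) = f(z)e^{-iωz}; for large |z| the factor e^{-iωz} decays in the lower half-plane when ω > 0 and in the upper half-plane when ω < 0.

Case ω > 0 (lower half-plane, clockwise contour ⇒ F(ω) = -2πi·ΣRes):
  Res_{z = - 4 i} g(z) = \frac{3 \omega e^{- 4 \omega}}{16} (pole of order 2)
  F(ω) = -2πi·ΣRes = - \frac{3 i \pi \omega e^{- 4 \omega}}{8}

Case ω < 0 (upper half-plane, counterclockwise contour ⇒ F(ω) = +2πi·ΣRes):
  Res_{z = 4 i} g(z) = - \frac{3 \omega e^{4 \omega}}{16} (pole of order 2)
  F(ω) = 2πi·ΣRes = - \frac{3 i \pi \omega e^{4 \omega}}{8}

Both cases combine into a single formula in |ω|:

F(ω) = - \frac{3 i \pi \omega e^{- 4 \left|{\omega}\right|}}{8}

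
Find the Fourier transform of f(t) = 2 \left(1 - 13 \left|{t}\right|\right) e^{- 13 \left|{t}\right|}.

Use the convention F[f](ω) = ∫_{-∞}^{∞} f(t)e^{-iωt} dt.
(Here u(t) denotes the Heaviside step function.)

F(ω) = \frac{104 \omega^{2}}{\left(\omega^{2} + 169\right)^{2}}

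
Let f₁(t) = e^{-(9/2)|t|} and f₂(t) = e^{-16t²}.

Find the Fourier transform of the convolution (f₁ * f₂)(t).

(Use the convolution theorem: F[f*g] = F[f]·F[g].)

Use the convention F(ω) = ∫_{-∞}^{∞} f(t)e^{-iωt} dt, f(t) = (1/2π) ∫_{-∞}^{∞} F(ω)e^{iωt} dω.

F[f₁*f₂](ω) = \frac{9 \sqrt{\pi} e^{- \frac{\omega^{2}}{64}}}{4 \omega^{2} + 81}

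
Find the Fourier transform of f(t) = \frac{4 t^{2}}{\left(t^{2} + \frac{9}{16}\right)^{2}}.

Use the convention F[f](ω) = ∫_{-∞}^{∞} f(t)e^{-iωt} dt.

F(ω) = \frac{2 \pi \left(4 - 3 \left|{\omega}\right|\right) e^{- \frac{3 \left|{\omega}\right|}{4}}}{3}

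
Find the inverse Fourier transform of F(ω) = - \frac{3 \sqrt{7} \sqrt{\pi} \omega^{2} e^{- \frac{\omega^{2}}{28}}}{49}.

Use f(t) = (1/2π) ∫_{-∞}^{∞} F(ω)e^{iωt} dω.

f(t) = 3 \left(28 t^{2} - 2\right) e^{- 7 t^{2}}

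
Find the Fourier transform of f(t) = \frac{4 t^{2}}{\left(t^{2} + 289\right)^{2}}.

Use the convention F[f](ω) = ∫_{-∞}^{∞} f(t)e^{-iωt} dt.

F(ω) = \frac{2 \pi \left(1 - 17 \left|{\omega}\right|\right) e^{- 17 \left|{\omega}\right|}}{17}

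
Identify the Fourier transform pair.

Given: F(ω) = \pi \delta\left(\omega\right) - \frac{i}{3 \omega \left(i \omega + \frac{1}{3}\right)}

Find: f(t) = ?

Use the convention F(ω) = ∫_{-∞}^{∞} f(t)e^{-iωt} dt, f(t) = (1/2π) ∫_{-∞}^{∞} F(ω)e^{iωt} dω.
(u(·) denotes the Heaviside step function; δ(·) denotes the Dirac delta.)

f(t) = \left(1 - e^{- \frac{t}{3}}\right) u\left(t\right)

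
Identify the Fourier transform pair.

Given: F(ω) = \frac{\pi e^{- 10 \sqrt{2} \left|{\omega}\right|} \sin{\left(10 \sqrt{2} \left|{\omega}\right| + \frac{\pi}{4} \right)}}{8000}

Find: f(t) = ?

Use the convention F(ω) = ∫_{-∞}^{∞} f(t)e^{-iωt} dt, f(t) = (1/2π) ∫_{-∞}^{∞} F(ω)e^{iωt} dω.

f(t) = \frac{1}{t^{4} + 160000}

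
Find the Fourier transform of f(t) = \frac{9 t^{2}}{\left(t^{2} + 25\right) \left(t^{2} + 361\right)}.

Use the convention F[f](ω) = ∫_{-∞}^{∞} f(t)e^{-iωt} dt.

F(ω) = \frac{3 \pi \left(19 - 5 e^{14 \left|{\omega}\right|}\right) e^{- 19 \left|{\omega}\right|}}{112}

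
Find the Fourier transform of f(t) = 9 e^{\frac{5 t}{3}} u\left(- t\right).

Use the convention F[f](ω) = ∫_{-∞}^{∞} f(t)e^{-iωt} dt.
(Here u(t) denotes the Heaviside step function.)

F(ω) = - \frac{27}{3 i \omega - 5}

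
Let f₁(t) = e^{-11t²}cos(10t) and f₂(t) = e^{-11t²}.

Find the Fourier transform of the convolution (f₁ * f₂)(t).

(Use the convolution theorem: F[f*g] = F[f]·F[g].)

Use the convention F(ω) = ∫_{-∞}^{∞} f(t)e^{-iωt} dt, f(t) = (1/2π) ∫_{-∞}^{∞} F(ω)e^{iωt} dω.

F[f₁*f₂](ω) = \frac{\pi \left(e^{\frac{10 \omega}{11}} + 1\right) e^{- \frac{\omega^{2}}{22} - \frac{5 \omega}{11} - \frac{25}{11}}}{22}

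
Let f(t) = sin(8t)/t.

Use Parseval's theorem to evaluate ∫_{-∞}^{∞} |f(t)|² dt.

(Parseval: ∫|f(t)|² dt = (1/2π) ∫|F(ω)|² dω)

∫|f(t)|² dt = 8 \pi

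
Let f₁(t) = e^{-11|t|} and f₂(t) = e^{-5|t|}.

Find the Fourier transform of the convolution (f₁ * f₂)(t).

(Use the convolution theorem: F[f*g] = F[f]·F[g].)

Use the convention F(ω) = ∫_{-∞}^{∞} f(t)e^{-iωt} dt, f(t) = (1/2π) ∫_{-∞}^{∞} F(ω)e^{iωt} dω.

F[f₁*f₂](ω) = \frac{220}{\left(\omega^{2} + 25\right) \left(\omega^{2} + 121\right)}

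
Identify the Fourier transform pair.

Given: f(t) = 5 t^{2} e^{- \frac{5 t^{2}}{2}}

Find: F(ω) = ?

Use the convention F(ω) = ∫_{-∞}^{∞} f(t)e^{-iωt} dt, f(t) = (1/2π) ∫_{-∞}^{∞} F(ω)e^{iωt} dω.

F(ω) = \frac{\sqrt{10} \sqrt{\pi} \left(5 - \omega^{2}\right) e^{- \frac{\omega^{2}}{10}}}{25}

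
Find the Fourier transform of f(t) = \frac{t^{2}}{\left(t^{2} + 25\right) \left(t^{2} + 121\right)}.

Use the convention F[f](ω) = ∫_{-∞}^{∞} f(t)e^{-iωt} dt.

F(ω) = \frac{\pi \left(11 - 5 e^{6 \left|{\omega}\right|}\right) e^{- 11 \left|{\omega}\right|}}{96}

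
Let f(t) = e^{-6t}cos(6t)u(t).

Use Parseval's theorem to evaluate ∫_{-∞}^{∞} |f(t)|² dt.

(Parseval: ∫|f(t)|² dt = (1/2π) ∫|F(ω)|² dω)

∫|f(t)|² dt = \frac{1}{16}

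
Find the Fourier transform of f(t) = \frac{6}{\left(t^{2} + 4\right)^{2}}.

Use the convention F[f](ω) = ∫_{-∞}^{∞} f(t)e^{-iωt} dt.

F(ω) = \frac{3 \pi \left(2 \left|{\omega}\right| + 1\right) e^{- 2 \left|{\omega}\right|}}{8}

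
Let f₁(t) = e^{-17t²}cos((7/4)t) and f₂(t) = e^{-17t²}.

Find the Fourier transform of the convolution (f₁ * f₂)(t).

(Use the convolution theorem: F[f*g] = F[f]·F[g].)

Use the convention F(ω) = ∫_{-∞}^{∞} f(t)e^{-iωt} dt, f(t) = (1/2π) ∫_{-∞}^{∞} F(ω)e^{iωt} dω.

F[f₁*f₂](ω) = \frac{\pi \left(e^{\frac{7 \omega}{68}} + 1\right) e^{- \frac{\omega^{2}}{34} - \frac{7 \omega}{136} - \frac{49}{1088}}}{34}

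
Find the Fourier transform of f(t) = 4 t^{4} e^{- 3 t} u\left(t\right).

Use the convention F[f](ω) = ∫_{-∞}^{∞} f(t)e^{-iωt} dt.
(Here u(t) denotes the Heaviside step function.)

F(ω) = \frac{96}{\left(i \omega + 3\right)^{5}}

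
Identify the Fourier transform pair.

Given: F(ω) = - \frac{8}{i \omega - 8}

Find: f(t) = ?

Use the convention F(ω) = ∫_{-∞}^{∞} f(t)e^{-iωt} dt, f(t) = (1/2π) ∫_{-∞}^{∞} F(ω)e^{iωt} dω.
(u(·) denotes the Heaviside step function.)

f(t) = 8 e^{8 t} u\left(- t\right)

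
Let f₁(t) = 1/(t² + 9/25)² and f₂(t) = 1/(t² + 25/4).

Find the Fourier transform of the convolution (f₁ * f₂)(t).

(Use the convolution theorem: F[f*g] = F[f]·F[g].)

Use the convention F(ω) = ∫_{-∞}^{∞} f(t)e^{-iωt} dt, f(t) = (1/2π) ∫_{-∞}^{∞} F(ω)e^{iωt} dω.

F[f₁*f₂](ω) = \frac{5 \pi^{2} \left(3 \left|{\omega}\right| + 5\right) e^{- \frac{31 \left|{\omega}\right|}{10}}}{27}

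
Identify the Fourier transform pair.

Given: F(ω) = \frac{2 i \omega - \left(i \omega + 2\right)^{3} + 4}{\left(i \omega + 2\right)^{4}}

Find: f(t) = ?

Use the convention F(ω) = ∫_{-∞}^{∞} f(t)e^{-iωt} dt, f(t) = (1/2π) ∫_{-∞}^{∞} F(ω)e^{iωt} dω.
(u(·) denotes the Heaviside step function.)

f(t) = \left(t^{2} - 1\right) e^{- 2 t} u\left(t\right)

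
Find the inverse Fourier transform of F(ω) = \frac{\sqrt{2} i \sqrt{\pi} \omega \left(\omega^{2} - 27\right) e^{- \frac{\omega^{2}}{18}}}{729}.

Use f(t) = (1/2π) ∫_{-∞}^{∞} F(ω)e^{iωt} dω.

f(t) = 3 t^{3} e^{- \frac{9 t^{2}}{2}}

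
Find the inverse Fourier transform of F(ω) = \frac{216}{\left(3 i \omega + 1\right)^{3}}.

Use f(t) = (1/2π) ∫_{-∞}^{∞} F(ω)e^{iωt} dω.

f(t) = 4 t^{2} e^{- \frac{t}{3}} u\left(t\right)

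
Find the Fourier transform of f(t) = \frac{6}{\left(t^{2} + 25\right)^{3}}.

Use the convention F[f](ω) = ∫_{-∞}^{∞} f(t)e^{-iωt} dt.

F(ω) = \frac{3 \pi \left(25 \omega^{2} + 15 \left|{\omega}\right| + 3\right) e^{- 5 \left|{\omega}\right|}}{12500}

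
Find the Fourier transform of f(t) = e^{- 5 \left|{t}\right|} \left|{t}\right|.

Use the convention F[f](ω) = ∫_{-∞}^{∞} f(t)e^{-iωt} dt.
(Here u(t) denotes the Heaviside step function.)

F(ω) = \frac{2 \left(25 - \omega^{2}\right)}{\left(\omega^{2} + 25\right)^{2}}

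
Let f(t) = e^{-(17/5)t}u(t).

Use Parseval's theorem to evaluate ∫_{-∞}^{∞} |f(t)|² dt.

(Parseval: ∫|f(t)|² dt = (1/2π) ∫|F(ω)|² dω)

∫|f(t)|² dt = \frac{5}{34}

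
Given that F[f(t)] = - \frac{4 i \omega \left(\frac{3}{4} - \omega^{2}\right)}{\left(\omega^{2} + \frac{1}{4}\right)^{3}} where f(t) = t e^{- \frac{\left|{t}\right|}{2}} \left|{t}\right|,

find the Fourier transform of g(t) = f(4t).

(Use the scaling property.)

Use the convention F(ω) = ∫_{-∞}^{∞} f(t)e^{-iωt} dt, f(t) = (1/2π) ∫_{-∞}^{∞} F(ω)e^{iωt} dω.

F[g](ω) = \frac{64 i \omega \left(\omega^{2} - 12\right)}{\left(\omega^{2} + 4\right)^{3}}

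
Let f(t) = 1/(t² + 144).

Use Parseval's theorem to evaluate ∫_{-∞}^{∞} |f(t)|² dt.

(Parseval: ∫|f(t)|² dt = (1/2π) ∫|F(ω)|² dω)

∫|f(t)|² dt = \frac{\pi}{3456}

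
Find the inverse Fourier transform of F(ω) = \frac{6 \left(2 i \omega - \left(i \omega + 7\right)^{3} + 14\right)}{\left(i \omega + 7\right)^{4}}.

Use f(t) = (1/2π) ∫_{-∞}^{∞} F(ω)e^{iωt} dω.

f(t) = 6 \left(t^{2} - 1\right) e^{- 7 t} u\left(t\right)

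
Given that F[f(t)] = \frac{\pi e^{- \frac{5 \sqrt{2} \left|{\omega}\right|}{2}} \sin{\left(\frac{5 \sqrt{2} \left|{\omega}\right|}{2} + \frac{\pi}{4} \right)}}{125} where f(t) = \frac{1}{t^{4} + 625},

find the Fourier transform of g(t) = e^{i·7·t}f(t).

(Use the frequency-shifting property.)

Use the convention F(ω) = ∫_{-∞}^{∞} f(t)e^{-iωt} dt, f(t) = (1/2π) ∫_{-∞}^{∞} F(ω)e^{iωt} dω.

F[g](ω) = \frac{\pi e^{- \frac{5 \sqrt{2} \left|{\omega - 7}\right|}{2}} \sin{\left(\frac{5 \sqrt{2} \left|{\omega - 7}\right|}{2} + \frac{\pi}{4} \right)}}{125}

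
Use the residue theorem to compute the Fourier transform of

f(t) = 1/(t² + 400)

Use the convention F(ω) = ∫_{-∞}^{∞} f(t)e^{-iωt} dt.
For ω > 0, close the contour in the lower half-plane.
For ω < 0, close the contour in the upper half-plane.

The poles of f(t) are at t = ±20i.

Let g(z) = f(z)e^{-iωz}; for large |z| the factor e^{-iωz} decays in the lower half-plane when ω > 0 and in the upper half-plane when ω < 0.

Case ω > 0 (lower half-plane, clockwise contour ⇒ F(ω) = -2πi·ΣRes):
  Res_{z = - 20 i} g(z) = \frac{i e^{- 20 \omega}}{40}
  F(ω) = -2πi·ΣRes = \frac{\pi e^{- 20 \omega}}{20}

Case ω < 0 (upper half-plane, counterclockwise contour ⇒ F(ω) = +2πi·ΣRes):
  Res_{z = 20 i} g(z) = - \frac{i e^{20 \omega}}{40}
  F(ω) = 2πi·ΣRes = \frac{\pi e^{20 \omega}}{20}

Both cases combine into a single formula in |ω|:

F(ω) = \frac{\pi e^{- 20 \left|{\omega}\right|}}{20}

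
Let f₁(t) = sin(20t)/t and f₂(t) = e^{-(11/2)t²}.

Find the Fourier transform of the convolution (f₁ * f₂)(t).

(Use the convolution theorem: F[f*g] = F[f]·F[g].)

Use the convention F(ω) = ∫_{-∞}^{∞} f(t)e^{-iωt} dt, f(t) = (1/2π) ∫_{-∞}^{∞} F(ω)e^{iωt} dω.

F[f₁*f₂](ω) = \begin{cases} \frac{\sqrt{22} \pi^{\frac{3}{2}} e^{- \frac{\omega^{2}}{22}}}{11} & \text{for}\: \omega > -20 \wedge \omega < 20 \\0 & \text{otherwise} \end{cases}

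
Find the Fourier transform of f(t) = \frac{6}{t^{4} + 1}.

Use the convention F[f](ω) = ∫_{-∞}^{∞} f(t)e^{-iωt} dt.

F(ω) = 6 \pi e^{- \frac{\sqrt{2} \left|{\omega}\right|}{2}} \sin{\left(\frac{\sqrt{2} \left|{\omega}\right|}{2} + \frac{\pi}{4} \right)}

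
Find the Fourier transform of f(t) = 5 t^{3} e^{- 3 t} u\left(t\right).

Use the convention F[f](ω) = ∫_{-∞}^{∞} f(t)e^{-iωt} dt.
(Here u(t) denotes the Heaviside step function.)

F(ω) = \frac{30}{\left(i \omega + 3\right)^{4}}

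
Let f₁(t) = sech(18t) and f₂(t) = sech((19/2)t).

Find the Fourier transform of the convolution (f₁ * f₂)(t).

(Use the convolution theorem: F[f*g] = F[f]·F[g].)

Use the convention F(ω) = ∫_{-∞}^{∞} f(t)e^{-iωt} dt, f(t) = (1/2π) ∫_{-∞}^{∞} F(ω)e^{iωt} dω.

F[f₁*f₂](ω) = \frac{\pi^{2}}{171 \cosh{\left(\frac{\pi \omega}{36} \right)} \cosh{\left(\frac{\pi \omega}{19} \right)}}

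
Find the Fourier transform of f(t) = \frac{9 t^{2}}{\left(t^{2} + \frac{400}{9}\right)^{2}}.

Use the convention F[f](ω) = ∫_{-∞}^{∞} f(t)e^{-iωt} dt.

F(ω) = \frac{9 \pi \left(3 - 20 \left|{\omega}\right|\right) e^{- \frac{20 \left|{\omega}\right|}{3}}}{40}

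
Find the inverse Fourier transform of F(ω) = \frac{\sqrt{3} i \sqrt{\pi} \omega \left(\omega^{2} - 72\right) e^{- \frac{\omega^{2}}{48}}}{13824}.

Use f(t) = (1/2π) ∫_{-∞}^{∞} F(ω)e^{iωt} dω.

f(t) = 6 t^{3} e^{- 12 t^{2}}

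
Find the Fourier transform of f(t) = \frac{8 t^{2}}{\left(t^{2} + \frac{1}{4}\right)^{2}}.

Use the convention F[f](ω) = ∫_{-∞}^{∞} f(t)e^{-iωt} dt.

F(ω) = 4 \pi \left(2 - \left|{\omega}\right|\right) e^{- \frac{\left|{\omega}\right|}{2}}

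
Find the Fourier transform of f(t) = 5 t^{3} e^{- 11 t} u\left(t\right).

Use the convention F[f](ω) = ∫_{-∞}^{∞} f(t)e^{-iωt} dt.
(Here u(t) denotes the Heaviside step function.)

F(ω) = \frac{30}{\left(i \omega + 11\right)^{4}}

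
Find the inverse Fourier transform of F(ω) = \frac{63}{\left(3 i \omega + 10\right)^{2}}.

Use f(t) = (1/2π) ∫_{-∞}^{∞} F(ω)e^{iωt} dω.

f(t) = 7 t e^{- \frac{10 t}{3}} u\left(t\right)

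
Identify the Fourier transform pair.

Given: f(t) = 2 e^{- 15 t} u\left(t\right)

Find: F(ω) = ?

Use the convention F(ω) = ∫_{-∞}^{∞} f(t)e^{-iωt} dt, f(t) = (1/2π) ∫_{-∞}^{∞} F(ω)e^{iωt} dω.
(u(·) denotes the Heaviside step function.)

F(ω) = \frac{2}{i \omega + 15}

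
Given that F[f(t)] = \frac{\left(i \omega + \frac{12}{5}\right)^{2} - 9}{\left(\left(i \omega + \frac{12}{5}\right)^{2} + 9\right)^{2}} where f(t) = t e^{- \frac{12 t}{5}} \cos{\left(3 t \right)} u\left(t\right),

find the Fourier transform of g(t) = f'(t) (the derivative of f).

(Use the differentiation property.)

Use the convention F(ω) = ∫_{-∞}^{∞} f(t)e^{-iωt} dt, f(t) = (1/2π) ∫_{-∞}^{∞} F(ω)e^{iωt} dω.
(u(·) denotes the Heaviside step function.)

F[g](ω) = \frac{25 i \omega \left(\left(5 i \omega + 12\right)^{2} - 225\right)}{\left(\left(5 i \omega + 12\right)^{2} + 225\right)^{2}}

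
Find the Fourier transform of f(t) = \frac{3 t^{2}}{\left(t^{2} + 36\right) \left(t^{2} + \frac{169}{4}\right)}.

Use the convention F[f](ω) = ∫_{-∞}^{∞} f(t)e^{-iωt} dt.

F(ω) = - \frac{72 \pi e^{- 6 \left|{\omega}\right|}}{25} + \frac{78 \pi e^{- \frac{13 \left|{\omega}\right|}{2}}}{25}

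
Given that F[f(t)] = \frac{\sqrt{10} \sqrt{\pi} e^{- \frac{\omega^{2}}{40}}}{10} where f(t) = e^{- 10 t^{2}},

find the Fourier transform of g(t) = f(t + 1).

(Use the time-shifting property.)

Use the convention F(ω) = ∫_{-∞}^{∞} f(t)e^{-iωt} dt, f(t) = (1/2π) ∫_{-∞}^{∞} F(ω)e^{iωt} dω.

F[g](ω) = \frac{\sqrt{10} \sqrt{\pi} e^{\omega \left(- \frac{\omega}{40} + i\right)}}{10}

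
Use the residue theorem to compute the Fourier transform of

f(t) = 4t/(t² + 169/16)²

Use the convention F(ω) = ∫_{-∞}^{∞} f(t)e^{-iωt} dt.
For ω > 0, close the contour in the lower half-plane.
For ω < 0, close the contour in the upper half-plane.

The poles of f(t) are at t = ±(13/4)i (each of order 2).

Let g(z) = f(z)e^{-iωz}; for large |z| the factor e^{-iωz} decays in the lower half-plane when ω > 0 and in the upper half-plane when ω < 0.

Case ω > 0 (lower half-plane, clockwise contour ⇒ F(ω) = -2πi·ΣRes):
  Res_{z = - \frac{13 i}{4}} g(z) = \frac{4 \omega e^{- \frac{13 \omega}{4}}}{13} (pole of order 2)
  F(ω) = -2πi·ΣRes = - \frac{8 i \pi \omega e^{- \frac{13 \omega}{4}}}{13}

Case ω < 0 (upper half-plane, counterclockwise contour ⇒ F(ω) = +2πi·ΣRes):
  Res_{z = \frac{13 i}{4}} g(z) = - \frac{4 \omega e^{\frac{13 \omega}{4}}}{13} (pole of order 2)
  F(ω) = 2πi·ΣRes = - \frac{8 i \pi \omega e^{\frac{13 \omega}{4}}}{13}

Both cases combine into a single formula in |ω|:

F(ω) = - \frac{8 i \pi \omega e^{- \frac{13 \left|{\omega}\right|}{4}}}{13}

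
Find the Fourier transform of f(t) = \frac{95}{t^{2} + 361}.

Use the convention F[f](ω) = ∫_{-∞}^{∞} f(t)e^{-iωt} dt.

F(ω) = 5 \pi e^{- 19 \left|{\omega}\right|}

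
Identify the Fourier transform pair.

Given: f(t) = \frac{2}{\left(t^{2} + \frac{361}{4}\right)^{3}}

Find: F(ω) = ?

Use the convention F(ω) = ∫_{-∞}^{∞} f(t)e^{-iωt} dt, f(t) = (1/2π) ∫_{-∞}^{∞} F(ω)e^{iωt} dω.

F(ω) = \frac{2 \pi \left(361 \omega^{2} + 114 \left|{\omega}\right| + 12\right) e^{- \frac{19 \left|{\omega}\right|}{2}}}{2476099}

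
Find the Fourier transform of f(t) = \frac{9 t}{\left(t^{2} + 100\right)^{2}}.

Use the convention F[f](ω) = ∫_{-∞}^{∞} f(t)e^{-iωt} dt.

F(ω) = - \frac{9 i \pi \omega e^{- 10 \left|{\omega}\right|}}{20}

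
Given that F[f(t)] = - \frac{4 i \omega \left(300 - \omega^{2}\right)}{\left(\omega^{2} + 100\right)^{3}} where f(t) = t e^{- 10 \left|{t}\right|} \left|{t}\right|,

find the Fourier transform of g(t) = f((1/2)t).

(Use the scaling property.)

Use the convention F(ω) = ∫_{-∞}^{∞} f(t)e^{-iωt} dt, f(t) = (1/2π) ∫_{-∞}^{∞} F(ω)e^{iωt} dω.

F[g](ω) = \frac{i \omega \left(\omega^{2} - 75\right)}{\left(\omega^{2} + 25\right)^{3}}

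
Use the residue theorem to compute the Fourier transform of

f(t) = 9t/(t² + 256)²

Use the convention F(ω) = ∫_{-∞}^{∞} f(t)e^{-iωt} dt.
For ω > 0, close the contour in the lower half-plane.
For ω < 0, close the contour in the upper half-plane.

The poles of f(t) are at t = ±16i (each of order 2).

Let g(z) = f(z)e^{-iωz}; for large |z| the factor e^{-iωz} decays in the lower half-plane when ω > 0 and in the upper half-plane when ω < 0.

Case ω > 0 (lower half-plane, clockwise contour ⇒ F(ω) = -2πi·ΣRes):
  Res_{z = - 16 i} g(z) = \frac{9 \omega e^{- 16 \omega}}{64} (pole of order 2)
  F(ω) = -2πi·ΣRes = - \frac{9 i \pi \omega e^{- 16 \omega}}{32}

Case ω < 0 (upper half-plane, counterclockwise contour ⇒ F(ω) = +2πi·ΣRes):
  Res_{z = 16 i} g(z) = - \frac{9 \omega e^{16 \omega}}{64} (pole of order 2)
  F(ω) = 2πi·ΣRes = - \frac{9 i \pi \omega e^{16 \omega}}{32}

Both cases combine into a single formula in |ω|:

F(ω) = - \frac{9 i \pi \omega e^{- 16 \left|{\omega}\right|}}{32}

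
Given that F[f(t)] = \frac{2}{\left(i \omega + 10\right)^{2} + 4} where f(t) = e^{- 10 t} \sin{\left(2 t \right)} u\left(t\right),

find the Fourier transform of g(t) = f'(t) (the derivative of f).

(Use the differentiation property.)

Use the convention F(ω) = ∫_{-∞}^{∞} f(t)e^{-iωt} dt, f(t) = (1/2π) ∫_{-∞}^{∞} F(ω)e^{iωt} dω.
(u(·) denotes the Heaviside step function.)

F[g](ω) = \frac{2 i \omega}{\left(i \omega + 10\right)^{2} + 4}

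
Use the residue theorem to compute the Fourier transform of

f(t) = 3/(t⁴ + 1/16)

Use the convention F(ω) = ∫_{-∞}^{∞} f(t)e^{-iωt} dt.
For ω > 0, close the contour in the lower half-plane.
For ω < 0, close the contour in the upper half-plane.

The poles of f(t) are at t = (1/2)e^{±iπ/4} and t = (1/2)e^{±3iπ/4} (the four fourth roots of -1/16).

Let g(z) = f(z)e^{-iωz}; for large |z| the factor e^{-iωz} decays in the lower half-plane when ω > 0 and in the upper half-plane when ω < 0.

Case ω > 0 (lower half-plane, clockwise contour ⇒ F(ω) = -2πi·ΣRes):
  Res_{z = - \frac{\sqrt{2}}{4} - \frac{\sqrt{2} i}{4}} g(z) = \sqrt{2} \left(3 + 3 i\right) e^{\frac{\sqrt{2} \omega \left(-1 + i\right)}{4}}
  Res_{z = \frac{\sqrt{2}}{4} - \frac{\sqrt{2} i}{4}} g(z) = \sqrt{2} \left(-3 + 3 i\right) e^{- \frac{\sqrt{2} \omega \left(1 + i\right)}{4}}
  F(ω) = -2πi·ΣRes = 6 \sqrt{2} \pi \left(\left(1 - i\right) e^{\frac{\sqrt{2} i \omega}{2}} + 1 + i\right) e^{- \frac{\sqrt{2} \omega \left(1 + i\right)}{4}} = 24 \pi e^{- \frac{\sqrt{2} \omega}{4}} \sin{\left(\frac{\sqrt{2} \omega}{4} + \frac{\pi}{4} \right)}

Case ω < 0 (upper half-plane, counterclockwise contour ⇒ F(ω) = +2πi·ΣRes):
  Res_{z = \frac{\sqrt{2}}{4} + \frac{\sqrt{2} i}{4}} g(z) = \sqrt{2} \left(-3 - 3 i\right) e^{\frac{\sqrt{2} \omega \left(1 - i\right)}{4}}
  Res_{z = - \frac{\sqrt{2}}{4} + \frac{\sqrt{2} i}{4}} g(z) = \sqrt{2} \left(3 - 3 i\right) e^{\frac{\sqrt{2} \omega \left(1 + i\right)}{4}}
  F(ω) = 2πi·ΣRes = - 6 \sqrt{2} i \pi \left(\left(1 + i\right) e^{\frac{\sqrt{2} \omega \left(1 - i\right)}{4}} - \left(1 - i\right) e^{\frac{\sqrt{2} \omega \left(1 + i\right)}{4}}\right) = 24 \pi e^{\frac{\sqrt{2} \omega}{4}} \cos{\left(\frac{\sqrt{2} \omega}{4} + \frac{\pi}{4} \right)}

Both cases combine into a single formula in |ω|:

F(ω) = 24 \pi e^{- \frac{\sqrt{2} \left|{\omega}\right|}{4}} \sin{\left(\frac{\sqrt{2} \left|{\omega}\right|}{4} + \frac{\pi}{4} \right)}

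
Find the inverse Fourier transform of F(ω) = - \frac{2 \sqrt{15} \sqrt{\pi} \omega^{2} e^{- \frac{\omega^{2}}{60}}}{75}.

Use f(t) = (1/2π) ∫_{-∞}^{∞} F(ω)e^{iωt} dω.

f(t) = 6 \left(60 t^{2} - 2\right) e^{- 15 t^{2}}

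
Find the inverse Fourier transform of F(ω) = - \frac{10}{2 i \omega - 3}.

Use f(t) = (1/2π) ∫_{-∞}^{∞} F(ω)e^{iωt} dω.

f(t) = 5 e^{\frac{3 t}{2}} u\left(- t\right)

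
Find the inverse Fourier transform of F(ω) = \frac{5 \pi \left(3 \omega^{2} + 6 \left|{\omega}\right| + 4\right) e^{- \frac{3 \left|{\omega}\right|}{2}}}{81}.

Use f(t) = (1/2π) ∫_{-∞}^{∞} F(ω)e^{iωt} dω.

f(t) = \frac{5}{\left(t^{2} + \frac{9}{4}\right)^{3}}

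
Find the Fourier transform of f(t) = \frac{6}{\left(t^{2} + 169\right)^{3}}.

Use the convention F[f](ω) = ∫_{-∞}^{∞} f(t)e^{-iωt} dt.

F(ω) = \frac{3 \pi \left(169 \omega^{2} + 39 \left|{\omega}\right| + 3\right) e^{- 13 \left|{\omega}\right|}}{1485172}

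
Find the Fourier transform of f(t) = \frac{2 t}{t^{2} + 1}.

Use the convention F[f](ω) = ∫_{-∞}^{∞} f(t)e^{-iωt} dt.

F(ω) = - 2 i \pi e^{- \left|{\omega}\right|} \operatorname{sign}{\left(\omega \right)}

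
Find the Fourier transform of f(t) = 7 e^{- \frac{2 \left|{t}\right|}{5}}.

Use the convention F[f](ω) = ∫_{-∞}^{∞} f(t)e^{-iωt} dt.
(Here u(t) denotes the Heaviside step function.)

F(ω) = \frac{140}{25 \omega^{2} + 4}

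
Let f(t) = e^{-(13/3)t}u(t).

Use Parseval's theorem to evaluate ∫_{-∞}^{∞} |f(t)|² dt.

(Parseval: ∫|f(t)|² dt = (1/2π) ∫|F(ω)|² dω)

∫|f(t)|² dt = \frac{3}{26}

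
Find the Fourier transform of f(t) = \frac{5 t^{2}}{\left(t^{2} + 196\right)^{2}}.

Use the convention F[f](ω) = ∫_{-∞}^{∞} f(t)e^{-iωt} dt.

F(ω) = \frac{5 \pi \left(1 - 14 \left|{\omega}\right|\right) e^{- 14 \left|{\omega}\right|}}{28}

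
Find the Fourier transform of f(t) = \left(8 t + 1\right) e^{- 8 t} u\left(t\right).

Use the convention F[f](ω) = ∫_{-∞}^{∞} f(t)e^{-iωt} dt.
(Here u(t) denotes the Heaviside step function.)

F(ω) = \frac{- i \omega - 16}{\omega^{2} - 16 i \omega - 64}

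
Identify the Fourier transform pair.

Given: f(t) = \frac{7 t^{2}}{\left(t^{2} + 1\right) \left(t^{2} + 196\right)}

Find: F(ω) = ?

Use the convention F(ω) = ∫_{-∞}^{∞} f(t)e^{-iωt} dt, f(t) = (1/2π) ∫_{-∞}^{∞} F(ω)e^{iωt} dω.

F(ω) = \frac{7 \pi \left(14 - e^{13 \left|{\omega}\right|}\right) e^{- 14 \left|{\omega}\right|}}{195}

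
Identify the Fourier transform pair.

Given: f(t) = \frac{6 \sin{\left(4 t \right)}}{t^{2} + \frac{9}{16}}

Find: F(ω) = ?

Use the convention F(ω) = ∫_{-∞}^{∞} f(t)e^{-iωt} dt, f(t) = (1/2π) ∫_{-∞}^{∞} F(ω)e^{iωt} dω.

F(ω) = 4 i \pi e^{- \frac{3 \left|{\omega + 4}\right|}{4}} - 4 i \pi e^{- \frac{3 \left|{\omega - 4}\right|}{4}}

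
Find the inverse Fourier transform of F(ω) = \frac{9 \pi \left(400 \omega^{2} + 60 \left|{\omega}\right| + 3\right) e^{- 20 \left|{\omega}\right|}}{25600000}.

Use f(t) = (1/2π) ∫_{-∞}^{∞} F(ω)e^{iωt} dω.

f(t) = \frac{9}{\left(t^{2} + 400\right)^{3}}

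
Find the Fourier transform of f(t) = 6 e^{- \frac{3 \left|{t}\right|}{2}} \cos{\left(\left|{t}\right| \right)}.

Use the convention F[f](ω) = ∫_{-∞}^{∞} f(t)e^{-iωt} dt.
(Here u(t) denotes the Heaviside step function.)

F(ω) = \frac{72 \left(4 \omega^{2} + 13\right)}{16 \omega^{4} + 40 \omega^{2} + 169}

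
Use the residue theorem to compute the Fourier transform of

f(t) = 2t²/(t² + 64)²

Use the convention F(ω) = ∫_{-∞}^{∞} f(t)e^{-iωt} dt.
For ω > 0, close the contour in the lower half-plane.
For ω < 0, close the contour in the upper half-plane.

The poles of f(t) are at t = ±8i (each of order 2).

Let g(z) = f(z)e^{-iωz}; for large |z| the factor e^{-iωz} decays in the lower half-plane when ω > 0 and in the upper half-plane when ω < 0.

Case ω > 0 (lower half-plane, clockwise contour ⇒ F(ω) = -2πi·ΣRes):
  Res_{z = - 8 i} g(z) = \frac{i \left(1 - 8 \omega\right) e^{- 8 \omega}}{16} (pole of order 2)
  F(ω) = -2πi·ΣRes = \frac{\pi \left(1 - 8 \omega\right) e^{- 8 \omega}}{8}

Case ω < 0 (upper half-plane, counterclockwise contour ⇒ F(ω) = +2πi·ΣRes):
  Res_{z = 8 i} g(z) = \frac{i \left(- 8 \omega - 1\right) e^{8 \omega}}{16} (pole of order 2)
  F(ω) = 2πi·ΣRes = \frac{\pi \left(8 \omega + 1\right) e^{8 \omega}}{8}

Both cases combine into a single formula in |ω|:

F(ω) = \frac{\pi \left(1 - 8 \left|{\omega}\right|\right) e^{- 8 \left|{\omega}\right|}}{8}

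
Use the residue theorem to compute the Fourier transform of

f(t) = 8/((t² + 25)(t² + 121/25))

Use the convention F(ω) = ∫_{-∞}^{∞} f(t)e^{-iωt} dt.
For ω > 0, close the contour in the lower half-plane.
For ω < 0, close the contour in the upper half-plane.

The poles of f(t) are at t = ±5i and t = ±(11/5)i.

Let g(z) = f(z)e^{-iωz}; for large |z| the factor e^{-iωz} decays in the lower half-plane when ω > 0 and in the upper half-plane when ω < 0.

Case ω > 0 (lower half-plane, clockwise contour ⇒ F(ω) = -2πi·ΣRes):
  Res_{z = - 5 i} g(z) = - \frac{5 i e^{- 5 \omega}}{126}
  Res_{z = - \frac{11 i}{5}} g(z) = \frac{125 i e^{- \frac{11 \omega}{5}}}{1386}
  F(ω) = -2πi·ΣRes = - \frac{5 \pi e^{- 5 \omega}}{63} + \frac{125 \pi e^{- \frac{11 \omega}{5}}}{693}

Case ω < 0 (upper half-plane, counterclockwise contour ⇒ F(ω) = +2πi·ΣRes):
  Res_{z = 5 i} g(z) = \frac{5 i e^{5 \omega}}{126}
  Res_{z = \frac{11 i}{5}} g(z) = - \frac{125 i e^{\frac{11 \omega}{5}}}{1386}
  F(ω) = 2πi·ΣRes = \frac{5 \pi \left(25 e^{\frac{11 \omega}{5}} - 11 e^{5 \omega}\right)}{693}

Both cases combine into a single formula in |ω|:

F(ω) = - \frac{5 \pi e^{- 5 \left|{\omega}\right|}}{63} + \frac{125 \pi e^{- \frac{11 \left|{\omega}\right|}{5}}}{693}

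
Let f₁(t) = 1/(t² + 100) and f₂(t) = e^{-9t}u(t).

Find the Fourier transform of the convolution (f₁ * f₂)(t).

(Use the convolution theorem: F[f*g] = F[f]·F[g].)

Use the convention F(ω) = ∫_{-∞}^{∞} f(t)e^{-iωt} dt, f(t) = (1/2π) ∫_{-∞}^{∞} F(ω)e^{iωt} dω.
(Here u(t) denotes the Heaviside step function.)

F[f₁*f₂](ω) = \frac{\pi e^{- 10 \left|{\omega}\right|}}{10 \left(i \omega + 9\right)}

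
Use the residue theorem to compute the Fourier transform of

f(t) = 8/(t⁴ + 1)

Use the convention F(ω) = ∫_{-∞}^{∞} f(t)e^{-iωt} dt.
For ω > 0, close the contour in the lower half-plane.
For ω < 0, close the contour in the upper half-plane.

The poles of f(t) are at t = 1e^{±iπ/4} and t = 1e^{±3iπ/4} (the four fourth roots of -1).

Let g(z) = f(z)e^{-iωz}; for large |z| the factor e^{-iωz} decays in the lower half-plane when ω > 0 and in the upper half-plane when ω < 0.

Case ω > 0 (lower half-plane, clockwise contour ⇒ F(ω) = -2πi·ΣRes):
  Res_{z = - \frac{\sqrt{2}}{2} - \frac{\sqrt{2} i}{2}} g(z) = \sqrt{2} \left(1 + i\right) e^{\frac{\sqrt{2} \omega \left(-1 + i\right)}{2}}
  Res_{z = \frac{\sqrt{2}}{2} - \frac{\sqrt{2} i}{2}} g(z) = \sqrt{2} \left(-1 + i\right) e^{- \frac{\sqrt{2} \omega \left(1 + i\right)}{2}}
  F(ω) = -2πi·ΣRes = 2 \sqrt{2} \pi \left(\left(1 - i\right) e^{\sqrt{2} i \omega} + 1 + i\right) e^{- \frac{\sqrt{2} \omega \left(1 + i\right)}{2}} = 8 \pi e^{- \frac{\sqrt{2} \omega}{2}} \sin{\left(\frac{\sqrt{2} \omega}{2} + \frac{\pi}{4} \right)}

Case ω < 0 (upper half-plane, counterclockwise contour ⇒ F(ω) = +2πi·ΣRes):
  Res_{z = \frac{\sqrt{2}}{2} + \frac{\sqrt{2} i}{2}} g(z) = \sqrt{2} \left(-1 - i\right) e^{\frac{\sqrt{2} \omega \left(1 - i\right)}{2}}
  Res_{z = - \frac{\sqrt{2}}{2} + \frac{\sqrt{2} i}{2}} g(z) = \sqrt{2} \left(1 - i\right) e^{\frac{\sqrt{2} \omega \left(1 + i\right)}{2}}
  F(ω) = 2πi·ΣRes = - 2 \sqrt{2} i \pi \left(\left(1 + i\right) e^{\frac{\sqrt{2} \omega \left(1 - i\right)}{2}} - \left(1 - i\right) e^{\frac{\sqrt{2} \omega \left(1 + i\right)}{2}}\right) = 8 \pi e^{\frac{\sqrt{2} \omega}{2}} \cos{\left(\frac{\sqrt{2} \omega}{2} + \frac{\pi}{4} \right)}

Both cases combine into a single formula in |ω|:

F(ω) = 8 \pi e^{- \frac{\sqrt{2} \left|{\omega}\right|}{2}} \sin{\left(\frac{\sqrt{2} \left|{\omega}\right|}{2} + \frac{\pi}{4} \right)}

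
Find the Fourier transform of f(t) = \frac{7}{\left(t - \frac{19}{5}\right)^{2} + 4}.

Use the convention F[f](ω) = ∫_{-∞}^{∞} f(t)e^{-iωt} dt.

F(ω) = \frac{7 \pi e^{- \frac{19 i \omega}{5} - 2 \left|{\omega}\right|}}{2}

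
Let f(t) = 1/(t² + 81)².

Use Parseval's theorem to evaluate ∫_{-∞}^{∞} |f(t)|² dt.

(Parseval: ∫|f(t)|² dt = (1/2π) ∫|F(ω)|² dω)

∫|f(t)|² dt = \frac{5 \pi}{76527504}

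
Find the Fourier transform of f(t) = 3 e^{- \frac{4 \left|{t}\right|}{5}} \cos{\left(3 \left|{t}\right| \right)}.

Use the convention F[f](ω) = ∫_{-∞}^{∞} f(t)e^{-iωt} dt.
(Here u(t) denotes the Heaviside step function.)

F(ω) = \frac{120 \left(25 \omega^{2} + 241\right)}{625 \omega^{4} - 10450 \omega^{2} + 58081}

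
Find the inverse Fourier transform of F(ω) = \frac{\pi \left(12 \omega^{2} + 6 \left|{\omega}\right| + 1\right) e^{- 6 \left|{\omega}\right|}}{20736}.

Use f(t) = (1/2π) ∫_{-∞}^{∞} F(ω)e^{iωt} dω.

f(t) = \frac{1}{\left(t^{2} + 36\right)^{3}}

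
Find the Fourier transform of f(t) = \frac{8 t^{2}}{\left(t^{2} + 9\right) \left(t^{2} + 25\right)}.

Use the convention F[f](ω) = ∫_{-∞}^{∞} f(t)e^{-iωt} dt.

F(ω) = \frac{\pi \left(5 - 3 e^{2 \left|{\omega}\right|}\right) e^{- 5 \left|{\omega}\right|}}{2}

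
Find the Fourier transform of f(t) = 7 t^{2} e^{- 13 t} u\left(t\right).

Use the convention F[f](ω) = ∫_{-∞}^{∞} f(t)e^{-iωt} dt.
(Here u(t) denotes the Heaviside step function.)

F(ω) = \frac{14}{\left(i \omega + 13\right)^{3}}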